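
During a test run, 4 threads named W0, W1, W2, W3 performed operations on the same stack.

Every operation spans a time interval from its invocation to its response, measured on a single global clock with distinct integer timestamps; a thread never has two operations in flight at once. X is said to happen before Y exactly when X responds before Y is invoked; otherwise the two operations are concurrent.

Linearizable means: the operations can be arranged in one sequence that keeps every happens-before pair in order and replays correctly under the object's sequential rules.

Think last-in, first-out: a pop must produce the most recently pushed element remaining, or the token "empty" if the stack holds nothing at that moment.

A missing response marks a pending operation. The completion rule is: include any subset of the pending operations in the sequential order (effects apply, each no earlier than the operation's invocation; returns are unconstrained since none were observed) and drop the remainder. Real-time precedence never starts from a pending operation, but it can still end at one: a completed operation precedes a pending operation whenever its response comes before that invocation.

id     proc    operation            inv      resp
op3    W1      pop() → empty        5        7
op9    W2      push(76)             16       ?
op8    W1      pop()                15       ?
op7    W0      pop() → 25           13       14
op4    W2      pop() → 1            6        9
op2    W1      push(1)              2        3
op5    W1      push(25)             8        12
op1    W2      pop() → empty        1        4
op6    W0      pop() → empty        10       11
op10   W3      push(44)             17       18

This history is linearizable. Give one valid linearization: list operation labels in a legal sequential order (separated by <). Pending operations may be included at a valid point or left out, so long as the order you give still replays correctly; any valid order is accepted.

step 1: op1 pop() → empty — stack <>
step 2: op2 push(1) — stack <1>
step 3: op4 pop() → 1 — stack <>
step 4: op3 pop() → empty — stack <>
step 5: op6 pop() → empty — stack <>
step 6: op5 push(25) — stack <25>
step 7: op7 pop() → 25 — stack <>
step 8: op8 pop() (pending, included) — stack <>
step 9: op9 push(76) (pending, included) — stack <76>
step 10: op10 push(44) — stack <76,44>

op1 < op2 < op4 < op3 < op6 < op5 < op7 < op8 < op9 < op10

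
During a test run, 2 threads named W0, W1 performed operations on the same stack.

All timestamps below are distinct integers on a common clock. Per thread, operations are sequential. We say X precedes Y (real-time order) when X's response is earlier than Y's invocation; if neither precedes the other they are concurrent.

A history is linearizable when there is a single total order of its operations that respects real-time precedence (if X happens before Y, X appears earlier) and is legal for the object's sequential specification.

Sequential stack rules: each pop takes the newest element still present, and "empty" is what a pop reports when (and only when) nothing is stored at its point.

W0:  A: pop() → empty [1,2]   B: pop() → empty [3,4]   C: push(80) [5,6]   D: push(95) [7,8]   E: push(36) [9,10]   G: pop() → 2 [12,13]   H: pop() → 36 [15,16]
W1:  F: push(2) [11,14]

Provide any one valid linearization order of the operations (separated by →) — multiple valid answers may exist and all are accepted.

A → B → C → D → E → F → G → H

1. A pop() → empty, leaving stack <>
2. B pop() → empty, leaving stack <>
3. C push(80), leaving stack <80>
4. D push(95), leaving stack <80,95>
5. E push(36), leaving stack <80,95,36>
6. F push(2), leaving stack <80,95,36,2>
7. G pop() → 2, leaving stack <80,95,36>
8. H pop() → 36, leaving stack <80,95>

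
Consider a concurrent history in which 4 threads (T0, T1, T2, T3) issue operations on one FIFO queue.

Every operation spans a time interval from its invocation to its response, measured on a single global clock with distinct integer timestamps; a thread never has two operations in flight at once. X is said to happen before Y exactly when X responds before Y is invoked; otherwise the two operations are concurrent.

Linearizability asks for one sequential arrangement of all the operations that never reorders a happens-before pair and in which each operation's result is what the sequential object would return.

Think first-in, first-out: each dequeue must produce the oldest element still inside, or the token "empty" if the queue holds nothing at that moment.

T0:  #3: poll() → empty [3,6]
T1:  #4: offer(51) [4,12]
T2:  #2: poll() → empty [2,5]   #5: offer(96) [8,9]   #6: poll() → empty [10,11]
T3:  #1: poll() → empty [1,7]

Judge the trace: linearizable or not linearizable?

not linearizable

events 1..10 are fine; event 11 — the response of #6 at time 11 — makes the prefix non-linearizable
the 5 completed operations admit 6 real-time orders; each fails the FIFO queue replay
including or dropping the 1 pending operation (#4) in any combination fails
take #1, #2, #3, #5, #6 (pending dropped): step 5 already fails, because #6 poll() → empty cannot occur there
take #1, #3, #2, #5, #6 (pending dropped): step 5 already fails, because #6 poll() → empty cannot occur there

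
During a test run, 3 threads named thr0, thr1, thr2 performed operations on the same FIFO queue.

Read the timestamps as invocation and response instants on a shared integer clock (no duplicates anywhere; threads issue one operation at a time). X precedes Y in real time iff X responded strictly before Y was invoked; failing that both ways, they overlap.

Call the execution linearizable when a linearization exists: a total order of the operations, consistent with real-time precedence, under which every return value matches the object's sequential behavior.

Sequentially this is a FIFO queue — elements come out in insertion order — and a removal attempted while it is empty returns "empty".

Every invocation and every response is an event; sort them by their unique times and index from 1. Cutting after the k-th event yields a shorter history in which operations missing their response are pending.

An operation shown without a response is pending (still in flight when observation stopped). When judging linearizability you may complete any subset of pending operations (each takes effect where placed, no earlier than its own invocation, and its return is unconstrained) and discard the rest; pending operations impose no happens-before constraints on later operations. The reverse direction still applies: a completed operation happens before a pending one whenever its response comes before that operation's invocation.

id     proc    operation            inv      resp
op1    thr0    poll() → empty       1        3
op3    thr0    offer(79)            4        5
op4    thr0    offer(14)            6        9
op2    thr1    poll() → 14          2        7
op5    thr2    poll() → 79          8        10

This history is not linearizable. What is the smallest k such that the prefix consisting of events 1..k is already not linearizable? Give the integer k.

7

events 1..6 are linearizable, e.g. via op1, op2, op3:
step 1: op1 poll() → empty — queue <>
step 2: op2 poll() (pending, included) — queue <>
step 3: op3 offer(79) — queue <79>
with event 7 included (op2 responding at time 7), all real-time-consistent orders fail
include/drop combinations of the 1 pending operation (op4) were all tried; none helps
for example op1, op2, op3 (pending dropped) fails at step 2: op2 poll() → 14 is not legal there
for example op1, op3, op2 (pending dropped) fails at step 3: op2 poll() → 14 is not legal there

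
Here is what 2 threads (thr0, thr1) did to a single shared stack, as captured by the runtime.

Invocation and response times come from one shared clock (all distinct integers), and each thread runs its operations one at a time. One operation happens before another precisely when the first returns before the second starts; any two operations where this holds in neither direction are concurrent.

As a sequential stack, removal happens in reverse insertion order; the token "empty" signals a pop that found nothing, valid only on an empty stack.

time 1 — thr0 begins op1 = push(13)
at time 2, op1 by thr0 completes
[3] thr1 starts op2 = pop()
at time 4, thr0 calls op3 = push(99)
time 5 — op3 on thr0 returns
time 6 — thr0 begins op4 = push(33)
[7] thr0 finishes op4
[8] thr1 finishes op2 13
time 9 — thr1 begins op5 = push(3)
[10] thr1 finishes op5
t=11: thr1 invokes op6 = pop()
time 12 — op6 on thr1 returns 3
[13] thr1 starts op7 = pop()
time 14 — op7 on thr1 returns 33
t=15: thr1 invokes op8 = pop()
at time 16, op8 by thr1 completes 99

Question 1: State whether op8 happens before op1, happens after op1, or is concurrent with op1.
Answer: after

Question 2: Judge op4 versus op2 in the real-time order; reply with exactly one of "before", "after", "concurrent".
Answer: concurrent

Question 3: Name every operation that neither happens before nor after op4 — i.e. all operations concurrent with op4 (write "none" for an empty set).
Answer: op2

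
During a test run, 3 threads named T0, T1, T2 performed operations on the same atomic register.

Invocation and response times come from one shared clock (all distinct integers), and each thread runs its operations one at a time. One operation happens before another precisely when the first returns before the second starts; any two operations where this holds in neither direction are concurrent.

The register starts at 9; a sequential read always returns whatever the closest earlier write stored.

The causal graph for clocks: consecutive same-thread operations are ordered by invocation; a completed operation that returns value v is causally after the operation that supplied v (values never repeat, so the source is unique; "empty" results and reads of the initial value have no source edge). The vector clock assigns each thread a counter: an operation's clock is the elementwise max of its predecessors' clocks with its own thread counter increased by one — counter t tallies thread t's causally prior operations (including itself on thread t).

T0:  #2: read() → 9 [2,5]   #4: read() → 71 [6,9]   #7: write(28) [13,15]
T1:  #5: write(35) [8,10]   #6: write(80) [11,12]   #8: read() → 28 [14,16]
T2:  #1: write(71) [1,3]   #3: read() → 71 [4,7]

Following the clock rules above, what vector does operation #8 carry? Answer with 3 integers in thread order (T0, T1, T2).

(3, 3, 1)

invoked at 1, #1 has no predecessors; its own T2 bump gives (0, 0, 1)
invoked at 8, #5 has no predecessors; its own T1 bump gives (0, 1, 0)
invoked at 2, #2 has no predecessors; its own T0 bump gives (1, 0, 0)
merge at #3 (invoked 4): VC(#1)=(0, 0, 1), own-thread bump on T2 → (0, 0, 2)
merge at #6 (invoked 11): VC(#5)=(0, 1, 0), own-thread bump on T1 → (0, 2, 0)
merge at #4 (invoked 6): VC(#1)=(0, 0, 1), VC(#2)=(1, 0, 0), own-thread bump on T0 → (2, 0, 1)
merge at #7 (invoked 13): VC(#4)=(2, 0, 1), own-thread bump on T0 → (3, 0, 1)
merge at #8 (invoked 14): VC(#6)=(0, 2, 0), VC(#7)=(3, 0, 1), own-thread bump on T1 → (3, 3, 1)
target: VC(#8) = (3, 3, 1)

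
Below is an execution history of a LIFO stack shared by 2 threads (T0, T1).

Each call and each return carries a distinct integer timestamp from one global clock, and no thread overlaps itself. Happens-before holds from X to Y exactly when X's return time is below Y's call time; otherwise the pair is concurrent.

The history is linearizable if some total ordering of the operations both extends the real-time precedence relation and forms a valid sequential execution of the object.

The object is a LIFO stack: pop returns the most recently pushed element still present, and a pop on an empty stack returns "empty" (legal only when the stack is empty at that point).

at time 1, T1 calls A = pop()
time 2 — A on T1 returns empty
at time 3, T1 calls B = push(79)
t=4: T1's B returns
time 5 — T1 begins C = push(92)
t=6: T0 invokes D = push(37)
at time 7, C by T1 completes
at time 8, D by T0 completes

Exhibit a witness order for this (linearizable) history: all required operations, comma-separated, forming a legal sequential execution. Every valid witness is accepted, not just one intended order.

after step 1 (A pop() → empty): stack <>
after step 2 (B push(79)): stack <79>
after step 3 (C push(92)): stack <79,92>
after step 4 (D push(37)): stack <79,92,37>

A, B, C, D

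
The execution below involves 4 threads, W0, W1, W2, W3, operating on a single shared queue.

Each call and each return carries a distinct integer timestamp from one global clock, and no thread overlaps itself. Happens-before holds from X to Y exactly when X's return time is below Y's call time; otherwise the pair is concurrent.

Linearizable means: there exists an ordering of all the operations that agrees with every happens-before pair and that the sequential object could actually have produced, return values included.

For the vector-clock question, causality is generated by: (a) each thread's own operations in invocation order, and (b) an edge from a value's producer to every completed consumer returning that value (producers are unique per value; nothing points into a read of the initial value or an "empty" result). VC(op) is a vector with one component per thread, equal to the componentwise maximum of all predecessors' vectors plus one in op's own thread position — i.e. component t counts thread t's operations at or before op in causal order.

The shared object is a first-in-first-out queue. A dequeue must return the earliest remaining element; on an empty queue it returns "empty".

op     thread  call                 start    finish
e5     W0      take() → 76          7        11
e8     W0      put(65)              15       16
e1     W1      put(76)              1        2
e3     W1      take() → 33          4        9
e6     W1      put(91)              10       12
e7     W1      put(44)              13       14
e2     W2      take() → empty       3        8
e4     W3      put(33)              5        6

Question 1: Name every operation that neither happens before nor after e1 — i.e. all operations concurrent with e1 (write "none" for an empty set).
concurrent with e1 ([1,2]): every op whose interval crosses 1..2
e2 [3,8]: after
e3 [4,9]: after
e4 [5,6]: after
e5 [7,11]: after
e6 [10,12]: after
e7 [13,14]: after
e8 [15,16]: after

none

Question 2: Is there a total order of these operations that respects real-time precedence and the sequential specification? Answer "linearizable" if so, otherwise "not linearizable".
witness order: e1, e4, e5, e3, e2, e6, e7, e8
after step 1 (e1 put(76)): queue <76>
after step 2 (e4 put(33)): queue <76,33>
after step 3 (e5 take() → 76): queue <33>
after step 4 (e3 take() → 33): queue <>
after step 5 (e2 take() → empty): queue <>
after step 6 (e6 put(91)): queue <91>
after step 7 (e7 put(44)): queue <91,44>
after step 8 (e8 put(65)): queue <91,44,65>

linearizable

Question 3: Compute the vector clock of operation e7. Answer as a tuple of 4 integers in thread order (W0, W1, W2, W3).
e4 (invocation 5): nothing precedes it; W3's component alone gives (0, 0, 0, 1)
e2 (invocation 3): nothing precedes it; W2's component alone gives (0, 0, 1, 0)
e1 (invocation 1): nothing precedes it; W1's component alone gives (0, 1, 0, 0)
VC(e5, invoked at 7): max of VC(e1)=(0, 1, 0, 0), then +1 on thread W0 → (1, 1, 0, 0)
VC(e3, invoked at 4): max of VC(e1)=(0, 1, 0, 0), VC(e4)=(0, 0, 0, 1), then +1 on thread W1 → (0, 2, 0, 1)
VC(e8, invoked at 15): max of VC(e5)=(1, 1, 0, 0), then +1 on thread W0 → (2, 1, 0, 0)
VC(e6, invoked at 10): max of VC(e3)=(0, 2, 0, 1), then +1 on thread W1 → (0, 3, 0, 1)
VC(e7, invoked at 13): max of VC(e6)=(0, 3, 0, 1), then +1 on thread W1 → (0, 4, 0, 1)
target: VC(e7) = (0, 4, 0, 1)

(0, 4, 0, 1)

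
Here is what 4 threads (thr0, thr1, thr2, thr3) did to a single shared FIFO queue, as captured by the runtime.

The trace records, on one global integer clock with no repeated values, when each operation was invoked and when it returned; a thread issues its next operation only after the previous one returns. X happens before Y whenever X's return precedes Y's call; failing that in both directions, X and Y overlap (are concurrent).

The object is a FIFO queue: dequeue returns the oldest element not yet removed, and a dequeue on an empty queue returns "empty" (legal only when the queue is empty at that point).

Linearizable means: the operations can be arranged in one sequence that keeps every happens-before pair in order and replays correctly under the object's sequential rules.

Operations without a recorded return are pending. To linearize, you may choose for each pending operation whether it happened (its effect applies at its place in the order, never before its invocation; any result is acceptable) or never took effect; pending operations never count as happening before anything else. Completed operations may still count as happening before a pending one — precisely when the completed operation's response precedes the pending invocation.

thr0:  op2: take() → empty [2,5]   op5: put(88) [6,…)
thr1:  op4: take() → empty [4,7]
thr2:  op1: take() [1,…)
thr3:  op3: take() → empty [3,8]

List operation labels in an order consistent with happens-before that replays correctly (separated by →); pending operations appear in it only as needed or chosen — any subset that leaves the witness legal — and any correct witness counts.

step 1: op1 take() (pending, included) — queue <>
step 2: op2 take() → empty — queue <>
step 3: op3 take() → empty — queue <>
step 4: op4 take() → empty — queue <>

op1 → op2 → op3 → op4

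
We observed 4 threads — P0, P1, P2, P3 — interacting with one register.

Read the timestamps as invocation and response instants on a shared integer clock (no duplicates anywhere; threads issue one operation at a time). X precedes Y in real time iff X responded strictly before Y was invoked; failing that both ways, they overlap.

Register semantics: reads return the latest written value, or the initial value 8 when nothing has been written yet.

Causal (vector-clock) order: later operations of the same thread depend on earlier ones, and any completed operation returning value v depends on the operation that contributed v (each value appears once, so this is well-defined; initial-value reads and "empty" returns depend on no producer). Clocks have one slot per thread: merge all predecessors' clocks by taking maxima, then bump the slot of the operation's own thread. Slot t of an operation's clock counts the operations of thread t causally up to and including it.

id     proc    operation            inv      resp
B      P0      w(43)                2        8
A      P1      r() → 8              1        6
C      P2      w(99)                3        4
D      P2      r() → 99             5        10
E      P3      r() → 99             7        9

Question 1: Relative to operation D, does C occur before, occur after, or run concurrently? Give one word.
C spans [3,4], D spans [5,10]
resp(C)=4 < inv(D)=5

before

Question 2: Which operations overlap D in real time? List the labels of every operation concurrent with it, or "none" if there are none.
D spans [5,10]: anything still running between times 5 and 10 counts as concurrent
A [1,6]: concurrent
B [2,8]: concurrent
C [3,4]: before
E [7,9]: concurrent

A, B, E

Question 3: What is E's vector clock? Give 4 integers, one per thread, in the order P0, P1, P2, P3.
invoked at 3, C has no predecessors; its own P2 bump gives (0, 0, 1, 0)
invoked at 1, A has no predecessors; its own P1 bump gives (0, 1, 0, 0)
invoked at 2, B has no predecessors; its own P0 bump gives (1, 0, 0, 0)
E, invoked 7, takes VC(C)=(0, 0, 1, 0) under max, adds 1 for P3 → (0, 0, 1, 1)
D, invoked 5, takes VC(C)=(0, 0, 1, 0) under max, adds 1 for P2 → (0, 0, 2, 0)
target: VC(E) = (0, 0, 1, 1)

(0, 0, 1, 1)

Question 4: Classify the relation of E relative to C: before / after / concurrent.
E spans [7,9], C spans [3,4]
resp(C)=4 < inv(E)=7

after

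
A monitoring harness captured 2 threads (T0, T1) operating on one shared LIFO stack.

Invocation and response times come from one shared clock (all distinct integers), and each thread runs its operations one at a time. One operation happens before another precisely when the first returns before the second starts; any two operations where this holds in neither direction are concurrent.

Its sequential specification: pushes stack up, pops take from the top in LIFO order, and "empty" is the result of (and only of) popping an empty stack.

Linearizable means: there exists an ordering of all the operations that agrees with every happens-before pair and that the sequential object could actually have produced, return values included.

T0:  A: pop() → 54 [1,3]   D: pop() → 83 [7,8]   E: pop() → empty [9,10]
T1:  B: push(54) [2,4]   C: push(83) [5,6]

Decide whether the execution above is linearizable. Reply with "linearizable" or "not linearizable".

linearizable

one valid linearization: B, A, C, D, E
after step 1 (B push(54)): stack <54>
after step 2 (A pop() → 54): stack <>
after step 3 (C push(83)): stack <83>
after step 4 (D pop() → 83): stack <>
after step 5 (E pop() → empty): stack <>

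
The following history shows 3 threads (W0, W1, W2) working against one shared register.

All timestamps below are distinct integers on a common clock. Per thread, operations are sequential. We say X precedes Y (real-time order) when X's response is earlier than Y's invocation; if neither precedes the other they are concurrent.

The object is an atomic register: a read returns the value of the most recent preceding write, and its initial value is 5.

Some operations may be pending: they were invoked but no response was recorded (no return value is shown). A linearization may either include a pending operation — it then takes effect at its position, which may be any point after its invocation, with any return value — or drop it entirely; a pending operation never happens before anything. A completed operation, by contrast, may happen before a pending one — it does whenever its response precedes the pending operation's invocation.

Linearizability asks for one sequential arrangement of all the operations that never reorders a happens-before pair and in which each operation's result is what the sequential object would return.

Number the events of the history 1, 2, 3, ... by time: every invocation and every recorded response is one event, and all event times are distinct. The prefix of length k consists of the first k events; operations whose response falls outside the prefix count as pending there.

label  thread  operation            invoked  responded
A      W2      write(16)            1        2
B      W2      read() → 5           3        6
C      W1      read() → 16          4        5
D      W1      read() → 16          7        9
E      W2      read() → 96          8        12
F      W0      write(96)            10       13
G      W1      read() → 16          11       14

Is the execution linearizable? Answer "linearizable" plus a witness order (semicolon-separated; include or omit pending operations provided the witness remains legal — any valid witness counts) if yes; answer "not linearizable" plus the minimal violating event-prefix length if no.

not linearizable — minimal violating prefix: 6 events

the violation lands at event 6, B's response at time 6: events 1..5 linearize, events 1..6 do not
2 orders of the 3 completed register ops respect real time; none is legal
one such order, A, B, C, breaks at step 2 where B read() → 5 is illegal
one such order, A, C, B, breaks at step 3 where B read() → 5 is illegal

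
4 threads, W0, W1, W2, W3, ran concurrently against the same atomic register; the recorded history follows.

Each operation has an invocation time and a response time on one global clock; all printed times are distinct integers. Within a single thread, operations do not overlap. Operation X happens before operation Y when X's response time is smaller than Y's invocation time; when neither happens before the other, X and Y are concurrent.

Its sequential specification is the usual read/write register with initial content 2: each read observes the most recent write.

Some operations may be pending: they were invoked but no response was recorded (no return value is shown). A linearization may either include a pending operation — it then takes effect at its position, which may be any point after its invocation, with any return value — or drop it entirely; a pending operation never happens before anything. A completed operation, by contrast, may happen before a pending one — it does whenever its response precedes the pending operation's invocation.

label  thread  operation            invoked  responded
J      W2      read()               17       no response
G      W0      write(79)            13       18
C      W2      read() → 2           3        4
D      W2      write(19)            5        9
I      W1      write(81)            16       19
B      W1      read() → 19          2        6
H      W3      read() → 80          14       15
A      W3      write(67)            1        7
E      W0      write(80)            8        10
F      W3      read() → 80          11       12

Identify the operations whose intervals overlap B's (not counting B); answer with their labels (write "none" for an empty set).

B spans [2,6]; an op avoiding the whole window 2..6 is ordered, any other is concurrent
A [1,7]: concurrent
C [3,4]: concurrent
D [5,9]: concurrent
E [8,10]: after
F [11,12]: after
G [13,18]: after
H [14,15]: after
I [16,19]: after
J [17,…): after

A, C, D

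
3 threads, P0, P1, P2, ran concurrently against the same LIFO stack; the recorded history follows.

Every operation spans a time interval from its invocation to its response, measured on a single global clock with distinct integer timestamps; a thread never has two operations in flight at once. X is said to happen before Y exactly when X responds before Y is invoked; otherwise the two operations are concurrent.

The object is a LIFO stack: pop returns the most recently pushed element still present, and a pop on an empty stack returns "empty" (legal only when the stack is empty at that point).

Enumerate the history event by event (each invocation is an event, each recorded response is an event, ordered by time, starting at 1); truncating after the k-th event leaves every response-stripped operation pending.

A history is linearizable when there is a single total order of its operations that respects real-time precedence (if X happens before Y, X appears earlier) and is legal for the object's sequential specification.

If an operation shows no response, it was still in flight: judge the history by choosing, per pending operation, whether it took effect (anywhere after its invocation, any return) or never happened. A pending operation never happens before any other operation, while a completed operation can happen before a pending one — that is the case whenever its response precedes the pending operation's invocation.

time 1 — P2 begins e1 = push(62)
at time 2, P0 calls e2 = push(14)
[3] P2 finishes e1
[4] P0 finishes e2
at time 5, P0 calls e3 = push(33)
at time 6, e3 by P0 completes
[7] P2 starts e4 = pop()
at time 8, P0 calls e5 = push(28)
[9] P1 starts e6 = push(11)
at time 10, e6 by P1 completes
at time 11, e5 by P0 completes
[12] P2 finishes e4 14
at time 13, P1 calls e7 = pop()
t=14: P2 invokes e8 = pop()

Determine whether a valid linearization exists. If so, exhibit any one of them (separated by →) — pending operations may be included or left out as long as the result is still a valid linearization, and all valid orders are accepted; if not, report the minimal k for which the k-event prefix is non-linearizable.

events 1..11 are fine; event 12 — the response of e4 at time 12 — makes the prefix non-linearizable
checked exhaustively: 12 real-time-consistent orders of 6 completed operations, zero legal LIFO stack replays
for example e1, e2, e3, e4, e5, e6 fails at step 4: e4 pop() → 14 is not legal there
for example e1, e2, e3, e4, e6, e5 fails at step 4: e4 pop() → 14 is not legal there

not linearizable — minimal violating prefix: 12 events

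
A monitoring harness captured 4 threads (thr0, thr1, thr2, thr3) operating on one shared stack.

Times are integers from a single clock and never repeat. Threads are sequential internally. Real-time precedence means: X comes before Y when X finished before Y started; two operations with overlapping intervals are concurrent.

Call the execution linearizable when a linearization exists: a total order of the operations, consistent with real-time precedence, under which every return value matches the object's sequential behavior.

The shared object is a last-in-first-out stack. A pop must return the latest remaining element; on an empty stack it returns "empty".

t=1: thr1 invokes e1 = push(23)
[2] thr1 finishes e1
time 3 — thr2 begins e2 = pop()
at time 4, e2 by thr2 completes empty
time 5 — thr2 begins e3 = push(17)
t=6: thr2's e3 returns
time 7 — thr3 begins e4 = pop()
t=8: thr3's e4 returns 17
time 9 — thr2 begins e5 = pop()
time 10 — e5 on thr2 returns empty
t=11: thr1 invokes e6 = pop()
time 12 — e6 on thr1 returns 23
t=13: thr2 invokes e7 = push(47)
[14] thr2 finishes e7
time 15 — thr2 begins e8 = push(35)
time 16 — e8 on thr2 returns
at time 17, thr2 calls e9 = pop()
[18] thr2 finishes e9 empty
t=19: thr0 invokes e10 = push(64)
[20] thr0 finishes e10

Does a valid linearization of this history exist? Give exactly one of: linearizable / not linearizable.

the violation lands at event 4, e2's response at time 4: events 1..3 linearize, events 1..4 do not
one real-time candidate order over the 2 completed operations — the stack replay rejects it
for example e1, e2 fails at step 2: e2 pop() → empty is not legal there

not linearizable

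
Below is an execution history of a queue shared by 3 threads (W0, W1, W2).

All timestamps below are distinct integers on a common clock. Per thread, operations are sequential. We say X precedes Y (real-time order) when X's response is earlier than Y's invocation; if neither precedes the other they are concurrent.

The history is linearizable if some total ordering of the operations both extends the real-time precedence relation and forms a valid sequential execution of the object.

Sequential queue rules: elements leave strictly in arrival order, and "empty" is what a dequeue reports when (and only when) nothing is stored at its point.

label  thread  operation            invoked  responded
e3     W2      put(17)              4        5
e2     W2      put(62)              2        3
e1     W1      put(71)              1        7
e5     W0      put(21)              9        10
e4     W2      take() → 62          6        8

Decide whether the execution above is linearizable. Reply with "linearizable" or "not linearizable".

witness order: e2, e1, e3, e4, e5
1. e2 put(62), leaving queue <62>
2. e1 put(71), leaving queue <62,71>
3. e3 put(17), leaving queue <62,71,17>
4. e4 take() → 62, leaving queue <71,17>
5. e5 put(21), leaving queue <71,17,21>

linearizable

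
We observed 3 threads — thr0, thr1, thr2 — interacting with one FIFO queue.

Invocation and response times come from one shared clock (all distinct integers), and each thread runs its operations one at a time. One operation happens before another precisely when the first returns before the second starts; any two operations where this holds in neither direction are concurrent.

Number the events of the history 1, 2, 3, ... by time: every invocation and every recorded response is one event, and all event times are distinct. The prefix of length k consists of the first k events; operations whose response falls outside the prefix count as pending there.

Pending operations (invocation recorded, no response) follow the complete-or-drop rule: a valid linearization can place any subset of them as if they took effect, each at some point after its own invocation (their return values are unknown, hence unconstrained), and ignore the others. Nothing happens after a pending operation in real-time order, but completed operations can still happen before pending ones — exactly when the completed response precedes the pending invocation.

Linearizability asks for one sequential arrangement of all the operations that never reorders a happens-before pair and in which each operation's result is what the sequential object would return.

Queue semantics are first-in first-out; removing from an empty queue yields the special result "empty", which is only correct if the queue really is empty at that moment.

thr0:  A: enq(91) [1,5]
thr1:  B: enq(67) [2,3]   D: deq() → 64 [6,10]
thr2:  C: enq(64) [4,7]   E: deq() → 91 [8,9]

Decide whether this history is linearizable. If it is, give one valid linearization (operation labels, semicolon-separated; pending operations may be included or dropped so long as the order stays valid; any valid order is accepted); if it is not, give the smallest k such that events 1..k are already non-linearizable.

cut after 9 events: linearizable; cut after 10 events (D responds, time 10): not linearizable
all 8 real-time-respecting orders fail — 5 completed FIFO queue operations, no legal replay
one such order, A, B, C, D, E, breaks at step 4 where D deq() → 64 is illegal
one such order, A, B, C, E, D, breaks at step 5 where D deq() → 64 is illegal

not linearizable — minimal violating prefix: 10 events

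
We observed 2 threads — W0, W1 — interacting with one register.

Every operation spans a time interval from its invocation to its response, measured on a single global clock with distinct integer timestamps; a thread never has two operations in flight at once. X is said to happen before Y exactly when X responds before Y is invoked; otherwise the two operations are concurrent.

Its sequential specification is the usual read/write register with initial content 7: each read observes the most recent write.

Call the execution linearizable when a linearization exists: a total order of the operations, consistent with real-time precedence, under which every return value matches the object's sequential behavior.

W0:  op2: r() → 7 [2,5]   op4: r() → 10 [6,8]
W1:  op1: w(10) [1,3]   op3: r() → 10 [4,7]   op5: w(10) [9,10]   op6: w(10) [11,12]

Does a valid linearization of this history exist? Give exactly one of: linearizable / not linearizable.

witness order: op2, op1, op3, op4, op5, op6
after step 1 (op2 r() → 7): value 7
after step 2 (op1 w(10)): value 10
after step 3 (op3 r() → 10): value 10
after step 4 (op4 r() → 10): value 10
after step 5 (op5 w(10)): value 10
after step 6 (op6 w(10)): value 10

linearizable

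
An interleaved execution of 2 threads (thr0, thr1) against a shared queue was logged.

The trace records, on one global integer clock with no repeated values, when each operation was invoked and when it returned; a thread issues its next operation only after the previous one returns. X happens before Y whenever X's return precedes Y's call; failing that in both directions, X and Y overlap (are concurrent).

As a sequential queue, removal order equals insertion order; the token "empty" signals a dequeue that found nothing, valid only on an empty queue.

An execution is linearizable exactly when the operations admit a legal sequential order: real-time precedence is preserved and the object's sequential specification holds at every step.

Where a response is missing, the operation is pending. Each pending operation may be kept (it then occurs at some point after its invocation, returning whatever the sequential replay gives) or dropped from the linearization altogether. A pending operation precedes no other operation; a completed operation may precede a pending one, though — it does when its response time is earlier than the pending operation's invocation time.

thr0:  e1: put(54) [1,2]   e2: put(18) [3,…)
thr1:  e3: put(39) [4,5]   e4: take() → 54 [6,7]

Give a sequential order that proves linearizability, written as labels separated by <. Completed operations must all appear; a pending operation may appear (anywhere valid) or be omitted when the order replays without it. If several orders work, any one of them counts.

1. e1 put(54), leaving queue <54>
2. e2 put(18) (pending, included), leaving queue <54,18>
3. e3 put(39), leaving queue <54,18,39>
4. e4 take() → 54, leaving queue <18,39>

e1 < e2 < e3 < e4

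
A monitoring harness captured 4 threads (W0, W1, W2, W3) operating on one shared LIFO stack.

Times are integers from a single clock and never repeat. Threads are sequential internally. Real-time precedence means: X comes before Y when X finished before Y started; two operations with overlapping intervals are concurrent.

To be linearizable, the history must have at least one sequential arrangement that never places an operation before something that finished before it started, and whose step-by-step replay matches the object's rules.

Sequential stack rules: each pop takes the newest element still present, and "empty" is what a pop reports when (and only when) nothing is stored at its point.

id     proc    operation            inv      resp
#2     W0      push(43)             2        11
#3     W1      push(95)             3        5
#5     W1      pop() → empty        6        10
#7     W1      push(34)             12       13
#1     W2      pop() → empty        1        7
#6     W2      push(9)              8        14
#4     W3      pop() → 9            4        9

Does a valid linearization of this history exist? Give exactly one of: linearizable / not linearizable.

not linearizable

cut after 9 events: linearizable; cut after 10 events (#5 responds, time 10): not linearizable
real-time-consistent orders of the 4 completed operations: 12 — all fail the LIFO stack replay
include/drop combinations of the 2 pending operations (#2, #6) were all tried; none helps
e.g. #1, #3, #4, #5 (pending dropped): illegal at step 3, since #4 pop() → 9 cannot apply there
e.g. #1, #3, #5, #4 (pending dropped): illegal at step 3, since #5 pop() → empty cannot apply there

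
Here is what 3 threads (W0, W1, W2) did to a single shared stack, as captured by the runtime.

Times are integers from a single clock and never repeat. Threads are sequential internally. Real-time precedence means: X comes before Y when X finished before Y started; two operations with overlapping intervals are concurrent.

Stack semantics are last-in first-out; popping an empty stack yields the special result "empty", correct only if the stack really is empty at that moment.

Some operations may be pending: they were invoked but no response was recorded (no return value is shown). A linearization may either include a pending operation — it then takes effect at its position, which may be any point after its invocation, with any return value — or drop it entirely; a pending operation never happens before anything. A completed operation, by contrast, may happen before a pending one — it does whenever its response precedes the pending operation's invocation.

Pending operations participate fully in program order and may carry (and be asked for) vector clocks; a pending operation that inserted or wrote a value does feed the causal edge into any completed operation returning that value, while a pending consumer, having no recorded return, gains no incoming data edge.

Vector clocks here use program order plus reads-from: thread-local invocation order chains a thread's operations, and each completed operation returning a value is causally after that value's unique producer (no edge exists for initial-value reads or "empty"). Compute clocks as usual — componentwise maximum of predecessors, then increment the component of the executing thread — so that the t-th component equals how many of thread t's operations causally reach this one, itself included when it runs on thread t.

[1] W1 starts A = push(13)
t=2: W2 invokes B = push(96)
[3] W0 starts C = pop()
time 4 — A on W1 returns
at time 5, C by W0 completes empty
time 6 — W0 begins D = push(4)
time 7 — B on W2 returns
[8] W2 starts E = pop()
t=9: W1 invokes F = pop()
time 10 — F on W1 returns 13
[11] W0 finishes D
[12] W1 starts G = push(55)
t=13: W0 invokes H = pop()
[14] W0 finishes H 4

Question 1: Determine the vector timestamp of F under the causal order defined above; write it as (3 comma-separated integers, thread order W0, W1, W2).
Answer: (0, 2, 0)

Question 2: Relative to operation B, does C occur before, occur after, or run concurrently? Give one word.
Answer: concurrent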